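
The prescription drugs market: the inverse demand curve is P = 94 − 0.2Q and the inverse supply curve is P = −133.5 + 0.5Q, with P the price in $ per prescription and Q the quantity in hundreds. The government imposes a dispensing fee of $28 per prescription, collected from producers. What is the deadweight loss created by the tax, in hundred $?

Inverting to Q(P) form: Qd = 470 − 5P; Qs = 2P + 267.
Before the tax: set 470 − 5P = 2P + 267 → P* = $29, Q* = 325.
With the tax collected from producers, supply shifts: Qs = 2(P − 28) + 267.
New equilibrium: buyers pay $37, producers receive $9, Q = 285. (Wedge: Pb − Ps = 28.)
Quantity falls by |ΔQ| = |325 − 285| = 40.
DWL = ½ · t · |ΔQ| = ½ · 28 · 40 = $560.

Deadweight loss = $560 hundred.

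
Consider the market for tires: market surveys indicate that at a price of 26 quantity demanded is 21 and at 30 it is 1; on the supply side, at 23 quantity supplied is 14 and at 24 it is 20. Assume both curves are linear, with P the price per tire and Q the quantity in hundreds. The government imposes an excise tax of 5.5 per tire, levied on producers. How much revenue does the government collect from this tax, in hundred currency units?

Tax revenue = 60.5 hundred.

Demand slope: (1 − 21)/(30 − 26) = -5, so Qd = 151 − 5P.
Supply slope: (20 − 14)/(24 − 23) = 6, so Qs = 6P − 124.
Before the tax: set 151 − 5P = 6P − 124 → P* = 25, Q* = 26.
With the tax collected from producers, supply shifts: Qs = 6(P − 5.5) − 124.
New equilibrium: buyers pay 28, producers receive 22.5, Q = 11. (Wedge: Pb − Ps = 5.5.)
Revenue = t · Q = 5.5 · 11 = 60.5.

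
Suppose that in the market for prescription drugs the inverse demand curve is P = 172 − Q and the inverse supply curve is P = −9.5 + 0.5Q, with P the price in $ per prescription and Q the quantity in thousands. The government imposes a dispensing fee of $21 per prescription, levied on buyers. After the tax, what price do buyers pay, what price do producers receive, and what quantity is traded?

Inverting to Q(P) form: Qd = 172 − P; Qs = 2P + 19.
Without the tax, 172 − P = 2P + 19 gives 3P = 153, so P* = $51 and Q* = 121.
With the tax collected from buyers, demand (in seller-price terms) shifts: Qd = 172 − (P + 21).
New equilibrium: buyers pay $65, producers receive $44, Q = 107. (Wedge: Pb − Ps = 21.)
The less price-elastic side of the market bears the larger share of a per-unit tax.

Buyers pay $65; producers receive $44; quantity = 107.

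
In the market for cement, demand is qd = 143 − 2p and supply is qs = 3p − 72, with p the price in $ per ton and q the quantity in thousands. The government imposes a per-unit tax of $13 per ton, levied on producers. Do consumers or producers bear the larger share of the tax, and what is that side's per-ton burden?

Before the tax: set 143 − 2p = 3p − 72 → p* = $43, q* = 57.
With the tax collected from producers, supply shifts: qs = 3(p − 13) − 72.
New equilibrium: consumers pay $50.8, producers receive $37.8, q = 41.4. (Wedge: pb − ps = 13.)
Per-ton burden: consumers $7.8, producers $5.2.
Consumers take the larger share because demand is less price-elastic here (demand slope 2 vs supply slope 3).
The less price-elastic side of the market bears the larger share of a per-unit tax.

Consumers bear the larger share: $7.8 per ton.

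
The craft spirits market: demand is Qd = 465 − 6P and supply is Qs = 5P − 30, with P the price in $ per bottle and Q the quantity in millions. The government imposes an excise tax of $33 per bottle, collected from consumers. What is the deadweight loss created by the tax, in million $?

Deadweight loss = $1485 million.

Before the tax: set 465 − 6P = 5P − 30 → P* = $45, Q* = 195.
With the tax collected from consumers, demand (in seller-price terms) shifts: Qd = 465 − 6(P + 33).
Solving gives Q = 105 with consumers paying $60 and producers receiving $27 (the $33 wedge).
Quantity falls by |ΔQ| = |195 − 105| = 90.
DWL = ½ · t · |ΔQ| = ½ · 33 · 90 = $1485.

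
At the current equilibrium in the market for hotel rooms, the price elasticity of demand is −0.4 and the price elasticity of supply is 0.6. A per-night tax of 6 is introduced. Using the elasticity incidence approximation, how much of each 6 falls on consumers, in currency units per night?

Consumers bear ≈ 3.6 per night.

Incidence ratio: consumers' share ≈ εs / (εs + |εd|) = 0.6 / (0.6 + 0.4) = 0.6.
So consumers bear ≈ 0.6 × 6 = 3.6; suppliers bear 2.4.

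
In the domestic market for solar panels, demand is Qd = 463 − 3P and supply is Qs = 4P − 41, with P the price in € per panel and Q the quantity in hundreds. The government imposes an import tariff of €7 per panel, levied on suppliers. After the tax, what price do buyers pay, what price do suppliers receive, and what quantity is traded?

Buyers pay €76; suppliers receive €69; quantity = 235.

Without the tax, 463 − 3P = 4P − 41 gives 7P = 504, so P* = €72 and Q* = 247.
With the tax collected from suppliers, supply shifts: Qs = 4(P − 7) − 41.
New equilibrium: buyers pay €76, suppliers receive €69, Q = 235. (Wedge: Pb − Ps = 7.)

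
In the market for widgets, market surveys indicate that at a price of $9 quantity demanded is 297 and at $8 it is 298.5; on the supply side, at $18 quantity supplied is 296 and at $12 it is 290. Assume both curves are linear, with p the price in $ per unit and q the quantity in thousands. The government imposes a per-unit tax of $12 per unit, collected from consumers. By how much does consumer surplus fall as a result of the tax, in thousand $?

Consumer surplus falls by $1379.52 thousand.

Demand slope: (298.5 − 297)/(8 − 9) = -1.5, so qd = 310.5 − 1.5p.
Supply slope: (290 − 296)/(12 − 18) = 1, so qs = p + 278.
Before the tax: set 310.5 − 1.5p = p + 278 → p* = $13, q* = 291.
With the tax collected from consumers, demand (in seller-price terms) shifts: qd = 310.5 − 1.5(p + 12).
Solving gives q = 283.8 with consumers paying $17.8 and sellers receiving $5.8 (the $12 wedge).
ΔCS is the trapezoid between Q = 283.8 and Q = 291 of height $4.8: ½ · (291 + 283.8) · 4.8 = $1379.52.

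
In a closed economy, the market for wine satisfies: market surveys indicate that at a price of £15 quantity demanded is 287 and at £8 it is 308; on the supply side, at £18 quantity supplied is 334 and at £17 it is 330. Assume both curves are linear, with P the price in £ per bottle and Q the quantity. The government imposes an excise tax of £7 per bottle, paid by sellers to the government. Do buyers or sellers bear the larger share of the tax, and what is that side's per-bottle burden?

Buyers bear the larger share: £4 per bottle.

Demand slope: (308 − 287)/(8 − 15) = -3, so Qd = 332 − 3P.
Supply slope: (330 − 334)/(17 − 18) = 4, so Qs = 4P + 262.
Without the tax, 332 − 3P = 4P + 262 gives 7P = 70, so P* = £10 and Q* = 302.
With the tax collected from sellers, supply shifts: Qs = 4(P − 7) + 262.
New equilibrium: buyers pay £14, sellers receive £7, Q = 290. (Wedge: Pb − Ps = 7.)
Per-bottle burden: buyers £4, sellers £3.
Buyers take the larger share because demand is less price-elastic here (demand slope 3 vs supply slope 4).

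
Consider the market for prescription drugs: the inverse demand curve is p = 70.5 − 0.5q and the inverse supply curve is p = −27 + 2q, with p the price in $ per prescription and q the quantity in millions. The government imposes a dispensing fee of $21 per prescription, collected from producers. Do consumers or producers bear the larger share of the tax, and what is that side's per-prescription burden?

Inverting to q(p) form: qd = 141 − 2p; qs = 0.5p + 13.5.
Before the tax: set 141 − 2p = 0.5p + 13.5 → p* = $51, q* = 39.
With the tax collected from producers, supply shifts: qs = 0.5(p − 21) + 13.5.
New equilibrium: consumers pay $55.2, producers receive $34.2, q = 30.6. (Wedge: pb − ps = 21.)
Per-prescription burden: consumers $4.2, producers $16.8.
Producers take the larger share because supply is less price-elastic here (demand slope 2 vs supply slope 0.5).

Producers bear the larger share: $16.8 per prescription.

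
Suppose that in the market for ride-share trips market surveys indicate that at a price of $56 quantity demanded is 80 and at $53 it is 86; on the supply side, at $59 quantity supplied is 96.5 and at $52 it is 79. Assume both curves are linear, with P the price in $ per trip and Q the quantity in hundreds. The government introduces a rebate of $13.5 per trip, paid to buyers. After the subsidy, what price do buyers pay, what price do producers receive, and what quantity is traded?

Demand slope: (86 − 80)/(53 − 56) = -2, so Qd = 192 − 2P.
Supply slope: (79 − 96.5)/(52 − 59) = 2.5, so Qs = 2.5P − 51.
Without the subsidy, 192 − 2P = 2.5P − 51 gives 4.5P = 243, so P* = $54 and Q* = 84.
With a per-unit subsidy paid to buyers, each effectively pays P − 13.5, so demand becomes Qd = 192 − 2(P − 13.5).
New equilibrium: buyers pay $46.5, producers receive $60, Q = 99. (Wedge: Pb − Ps = −13.5.)

Buyers pay $46.5; producers receive $60; quantity = 99.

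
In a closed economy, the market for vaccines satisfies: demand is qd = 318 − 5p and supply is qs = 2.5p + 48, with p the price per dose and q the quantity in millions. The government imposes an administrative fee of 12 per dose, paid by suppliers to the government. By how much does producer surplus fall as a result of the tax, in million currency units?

Before the tax: set 318 − 5p = 2.5p + 48 → p* = 36, q* = 138.
With the tax collected from suppliers, supply shifts: qs = 2.5(p − 12) + 48.
New equilibrium: buyers pay 40, suppliers receive 28, q = 118. (Wedge: pb − ps = 12.)
ΔPS is the trapezoid between Q = 118 and Q = 138 of height 8: ½ · (138 + 118) · 8 = 1024.

Producer surplus falls by 1024 million.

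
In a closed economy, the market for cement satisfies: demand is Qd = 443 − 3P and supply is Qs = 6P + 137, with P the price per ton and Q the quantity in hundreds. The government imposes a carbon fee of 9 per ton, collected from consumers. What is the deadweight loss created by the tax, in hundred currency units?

Deadweight loss = 81 hundred.

Without the tax, 443 − 3P = 6P + 137 gives 9P = 306, so P* = 34 and Q* = 341.
With the tax collected from consumers, demand (in seller-price terms) shifts: Qd = 443 − 3(P + 9).
Solving gives Q = 323 with consumers paying 40 and sellers receiving 31 (the 9 wedge).
Quantity falls by |ΔQ| = |341 − 323| = 18.
DWL = ½ · t · |ΔQ| = ½ · 9 · 18 = 81.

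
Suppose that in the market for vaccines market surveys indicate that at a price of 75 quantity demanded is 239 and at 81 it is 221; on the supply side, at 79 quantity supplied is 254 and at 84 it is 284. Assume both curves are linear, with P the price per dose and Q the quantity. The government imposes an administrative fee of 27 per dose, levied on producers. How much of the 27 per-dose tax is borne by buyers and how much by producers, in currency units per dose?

Buyers bear 18 per dose; producers bear 9 per dose.

Demand slope: (221 − 239)/(81 − 75) = -3, so Qd = 464 − 3P.
Supply slope: (284 − 254)/(84 − 79) = 6, so Qs = 6P − 220.
Without the tax, 464 − 3P = 6P − 220 gives 9P = 684, so P* = 76 and Q* = 236.
With the tax collected from producers, supply shifts: Qs = 6(P − 27) − 220.
Solving gives Q = 182 with buyers paying 94 and producers receiving 67 (the 27 wedge).
Burden on buyers: 18; on producers: 9. (They sum to 27.)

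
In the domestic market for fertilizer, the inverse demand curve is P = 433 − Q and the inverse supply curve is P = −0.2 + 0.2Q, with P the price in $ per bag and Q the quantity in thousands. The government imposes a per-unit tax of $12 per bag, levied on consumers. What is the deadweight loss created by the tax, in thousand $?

Rewrite in direct form: Qd = 433 − P and Qs = 5P + 1.
Without the tax, 433 − P = 5P + 1 gives 6P = 432, so P* = $72 and Q* = 361.
With the tax collected from consumers, demand (in seller-price terms) shifts: Qd = 433 − (P + 12).
New equilibrium: consumers pay $82, producers receive $70, Q = 351. (Wedge: Pb − Ps = 12.)
Quantity falls by |ΔQ| = |361 − 351| = 10.
DWL = ½ · t · |ΔQ| = ½ · 12 · 10 = $60.

Deadweight loss = $60 thousand.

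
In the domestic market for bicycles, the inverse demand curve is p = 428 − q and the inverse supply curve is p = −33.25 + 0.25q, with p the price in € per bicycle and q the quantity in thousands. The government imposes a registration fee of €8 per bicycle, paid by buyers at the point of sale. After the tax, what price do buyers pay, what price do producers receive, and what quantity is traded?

Inverting to q(p) form: qd = 428 − p; qs = 4p + 133.
Without the tax, 428 − p = 4p + 133 gives 5p = 295, so p* = €59 and q* = 369.
With the tax collected from buyers, demand (in seller-price terms) shifts: qd = 428 − (p + 8).
Solving gives q = 362.6 with buyers paying €65.4 and producers receiving €57.4 (the €8 wedge).
The less price-elastic side of the market bears the larger share of a per-unit tax.

Buyers pay €65.4; producers receive €57.4; quantity = 362.6.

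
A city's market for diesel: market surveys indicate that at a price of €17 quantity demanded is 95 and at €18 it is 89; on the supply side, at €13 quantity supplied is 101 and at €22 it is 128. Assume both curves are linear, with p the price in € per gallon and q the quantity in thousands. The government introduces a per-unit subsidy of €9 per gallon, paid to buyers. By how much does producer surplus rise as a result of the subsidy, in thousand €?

Demand slope: (89 − 95)/(18 − 17) = -6, so qd = 197 − 6p.
Supply slope: (128 − 101)/(22 − 13) = 3, so qs = 3p + 62.
Without the subsidy, 197 − 6p = 3p + 62 gives 9p = 135, so p* = €15 and q* = 107.
With a per-unit subsidy paid to buyers, each effectively pays p − 9, so demand becomes qd = 197 − 6(p − 9).
New equilibrium: buyers pay €12, producers receive €21, q = 125. (Wedge: pb − ps = −9.)
ΔPS is the trapezoid between Q = 125 and Q = 107 of height €6: ½ · (107 + 125) · 6 = €696.

Producer surplus rises by €696 thousand.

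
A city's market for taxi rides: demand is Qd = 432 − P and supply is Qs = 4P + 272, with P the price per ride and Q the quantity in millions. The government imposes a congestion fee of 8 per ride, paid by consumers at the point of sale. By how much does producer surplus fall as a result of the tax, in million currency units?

Producer surplus falls by 634.88 million.

Without the tax, 432 − P = 4P + 272 gives 5P = 160, so P* = 32 and Q* = 400.
With the tax collected from consumers, demand (in seller-price terms) shifts: Qd = 432 − (P + 8).
Solving gives Q = 393.6 with consumers paying 38.4 and sellers receiving 30.4 (the 8 wedge).
ΔPS is the trapezoid between Q = 393.6 and Q = 400 of height 1.6: ½ · (400 + 393.6) · 1.6 = 634.88.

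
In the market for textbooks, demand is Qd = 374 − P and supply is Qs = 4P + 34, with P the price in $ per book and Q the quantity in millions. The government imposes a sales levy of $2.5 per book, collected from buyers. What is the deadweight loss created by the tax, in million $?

Without the tax, 374 − P = 4P + 34 gives 5P = 340, so P* = $68 and Q* = 306.
With the tax collected from buyers, demand (in seller-price terms) shifts: Qd = 374 − (P + 2.5).
New equilibrium: buyers pay $70, producers receive $67.5, Q = 304. (Wedge: Pb − Ps = 2.5.)
Quantity falls by |ΔQ| = |306 − 304| = 2.
DWL = ½ · t · |ΔQ| = ½ · 2.5 · 2 = $2.5.

Deadweight loss = $2.5 million.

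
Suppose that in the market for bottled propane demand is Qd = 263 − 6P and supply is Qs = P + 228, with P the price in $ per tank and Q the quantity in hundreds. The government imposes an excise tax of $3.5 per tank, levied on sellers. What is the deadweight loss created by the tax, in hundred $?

Deadweight loss = $5.25 hundred.

Before the tax: set 263 − 6P = P + 228 → P* = $5, Q* = 233.
With the tax collected from sellers, supply shifts: Qs = (P − 3.5) + 228.
New equilibrium: buyers pay $5.5, sellers receive $2, Q = 230. (Wedge: Pb − Ps = 3.5.)
Quantity falls by |ΔQ| = |233 − 230| = 3.
DWL = ½ · t · |ΔQ| = ½ · 3.5 · 3 = $5.25.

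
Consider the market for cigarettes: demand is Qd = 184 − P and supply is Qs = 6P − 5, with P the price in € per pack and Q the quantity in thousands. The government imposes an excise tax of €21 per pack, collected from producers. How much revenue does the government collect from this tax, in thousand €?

Tax revenue = €2919 thousand.

Without the tax, 184 − P = 6P − 5 gives 7P = 189, so P* = €27 and Q* = 157.
With the tax collected from producers, supply shifts: Qs = 6(P − 21) − 5.
New equilibrium: buyers pay €45, producers receive €24, Q = 139. (Wedge: Pb − Ps = 21.)
Revenue = t · Q = 21 · 139 = €2919.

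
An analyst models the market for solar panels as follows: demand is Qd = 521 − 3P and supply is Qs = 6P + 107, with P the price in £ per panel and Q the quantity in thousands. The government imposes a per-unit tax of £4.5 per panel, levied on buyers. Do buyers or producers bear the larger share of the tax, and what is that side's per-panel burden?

Before the tax: set 521 − 3P = 6P + 107 → P* = £46, Q* = 383.
With the tax collected from buyers, demand (in seller-price terms) shifts: Qd = 521 − 3(P + 4.5).
New equilibrium: buyers pay £49, producers receive £44.5, Q = 374. (Wedge: Pb − Ps = 4.5.)
Per-panel burden: buyers £3, producers £1.5.
Buyers take the larger share because demand is less price-elastic here (demand slope 3 vs supply slope 6).
The less price-elastic side of the market bears the larger share of a per-unit tax.

Buyers bear the larger share: £3 per panel.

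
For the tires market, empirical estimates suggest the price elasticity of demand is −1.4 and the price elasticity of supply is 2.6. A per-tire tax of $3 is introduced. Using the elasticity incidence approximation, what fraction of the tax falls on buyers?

Buyers' share ≈ 0.65.

Incidence ratio: buyers' share ≈ εs / (εs + |εd|) = 2.6 / (2.6 + 1.4) = 0.65.
Supply is the more elastic side, so buyers bear the larger share.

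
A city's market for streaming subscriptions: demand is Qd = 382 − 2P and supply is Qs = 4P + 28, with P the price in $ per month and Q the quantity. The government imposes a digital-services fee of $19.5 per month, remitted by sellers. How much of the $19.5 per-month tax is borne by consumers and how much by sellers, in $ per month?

Consumers bear $13 per month; sellers bear $6.5 per month.

Before the tax: set 382 − 2P = 4P + 28 → P* = $59, Q* = 264.
With the tax collected from sellers, supply shifts: Qs = 4(P − 19.5) + 28.
Solving gives Q = 238 with consumers paying $72 and sellers receiving $52.5 (the $19.5 wedge).
Burden on consumers: $13; on sellers: $6.5. (They sum to $19.5.)
The less price-elastic side of the market bears the larger share of a per-unit tax.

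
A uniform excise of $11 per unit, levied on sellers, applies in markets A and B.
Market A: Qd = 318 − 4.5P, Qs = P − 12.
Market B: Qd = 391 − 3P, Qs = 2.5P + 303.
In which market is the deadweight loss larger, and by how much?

Market B, by $33.

Market A: pre-tax P* = $60, Q* = 48; post-tax Q = 39; deadweight loss = $49.5.
Market B: pre-tax P* = $16, Q* = 343; post-tax Q = 328; deadweight loss = $82.5.
Difference: $49.5 vs $82.5 → market B is larger by $33.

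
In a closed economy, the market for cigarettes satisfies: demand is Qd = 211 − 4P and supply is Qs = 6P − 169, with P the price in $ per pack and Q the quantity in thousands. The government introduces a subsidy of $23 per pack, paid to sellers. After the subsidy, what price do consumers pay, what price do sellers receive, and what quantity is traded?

Before the subsidy: set 211 − 4P = 6P − 169 → P* = $38, Q* = 59.
With a per-unit subsidy paid to sellers, each receives P + 23 per unit sold, so supply becomes Qs = 6(P + 23) − 169.
Solving gives Q = 114.2 with consumers paying $24.2 and sellers receiving $47.2 (the $23 wedge).

Consumers pay $24.2; sellers receive $47.2; quantity = 114.2.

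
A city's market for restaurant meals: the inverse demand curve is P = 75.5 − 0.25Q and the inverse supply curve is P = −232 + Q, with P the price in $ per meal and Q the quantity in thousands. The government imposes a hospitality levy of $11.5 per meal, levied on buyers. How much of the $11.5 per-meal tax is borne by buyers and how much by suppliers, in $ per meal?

Rewrite in direct form: Qd = 302 − 4P and Qs = P + 232.
Before the tax: set 302 − 4P = P + 232 → P* = $14, Q* = 246.
With the tax collected from buyers, demand (in seller-price terms) shifts: Qd = 302 − 4(P + 11.5).
Solving gives Q = 236.8 with buyers paying $16.3 and suppliers receiving $4.8 (the $11.5 wedge).
Burden on buyers: $2.3; on suppliers: $9.2. (They sum to $11.5.)

Buyers bear $2.3 per meal; suppliers bear $9.2 per meal.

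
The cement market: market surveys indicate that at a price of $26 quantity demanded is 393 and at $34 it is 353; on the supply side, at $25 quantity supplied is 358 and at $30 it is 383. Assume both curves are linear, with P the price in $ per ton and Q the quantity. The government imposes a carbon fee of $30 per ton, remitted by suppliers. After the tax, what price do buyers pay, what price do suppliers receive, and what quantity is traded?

Demand slope: (353 − 393)/(34 − 26) = -5, so Qd = 523 − 5P.
Supply slope: (383 − 358)/(30 − 25) = 5, so Qs = 5P + 233.
Before the tax: set 523 − 5P = 5P + 233 → P* = $29, Q* = 378.
With the tax collected from suppliers, supply shifts: Qs = 5(P − 30) + 233.
Solving gives Q = 303 with buyers paying $44 and suppliers receiving $14 (the $30 wedge).
The less price-elastic side of the market bears the larger share of a per-unit tax.

Buyers pay $44; suppliers receive $14; quantity = 303.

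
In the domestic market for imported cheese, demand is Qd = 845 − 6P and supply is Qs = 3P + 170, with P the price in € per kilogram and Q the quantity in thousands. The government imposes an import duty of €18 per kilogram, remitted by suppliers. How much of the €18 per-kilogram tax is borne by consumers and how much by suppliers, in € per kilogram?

Before the tax: set 845 − 6P = 3P + 170 → P* = €75, Q* = 395.
With the tax collected from suppliers, supply shifts: Qs = 3(P − 18) + 170.
Solving gives Q = 359 with consumers paying €81 and suppliers receiving €63 (the €18 wedge).
Burden on consumers: €6; on suppliers: €12. (They sum to €18.)

Consumers bear €6 per kilogram; suppliers bear €12 per kilogram.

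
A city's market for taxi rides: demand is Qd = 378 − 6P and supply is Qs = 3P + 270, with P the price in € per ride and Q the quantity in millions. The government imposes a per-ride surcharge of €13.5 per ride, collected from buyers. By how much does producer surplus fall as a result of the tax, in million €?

Producer surplus falls by €2632.5 million.

Before the tax: set 378 − 6P = 3P + 270 → P* = €12, Q* = 306.
With the tax collected from buyers, demand (in seller-price terms) shifts: Qd = 378 − 6(P + 13.5).
New equilibrium: buyers pay €16.5, suppliers receive €3, Q = 279. (Wedge: Pb − Ps = 13.5.)
ΔPS is the trapezoid between Q = 279 and Q = 306 of height €9: ½ · (306 + 279) · 9 = €2632.5.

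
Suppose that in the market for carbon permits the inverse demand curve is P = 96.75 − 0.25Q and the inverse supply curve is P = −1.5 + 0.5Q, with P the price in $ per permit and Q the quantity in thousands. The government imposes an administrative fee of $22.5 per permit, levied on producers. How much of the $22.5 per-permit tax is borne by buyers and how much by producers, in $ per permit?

Buyers bear $7.5 per permit; producers bear $15 per permit.

Rewrite in direct form: Qd = 387 − 4P and Qs = 2P + 3.
Before the tax: set 387 − 4P = 2P + 3 → P* = $64, Q* = 131.
With the tax collected from producers, supply shifts: Qs = 2(P − 22.5) + 3.
Solving gives Q = 101 with buyers paying $71.5 and producers receiving $49 (the $22.5 wedge).
Burden on buyers: $7.5; on producers: $15. (They sum to $22.5.)
The less price-elastic side of the market bears the larger share of a per-unit tax.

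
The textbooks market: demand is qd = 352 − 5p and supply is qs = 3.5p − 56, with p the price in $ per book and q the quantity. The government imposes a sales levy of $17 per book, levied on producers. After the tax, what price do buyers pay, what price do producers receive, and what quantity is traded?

Buyers pay $55; producers receive $38; quantity = 77.

Before the tax: set 352 − 5p = 3.5p − 56 → p* = $48, q* = 112.
With the tax collected from producers, supply shifts: qs = 3.5(p − 17) − 56.
Solving gives q = 77 with buyers paying $55 and producers receiving $38 (the $17 wedge).
The less price-elastic side of the market bears the larger share of a per-unit tax.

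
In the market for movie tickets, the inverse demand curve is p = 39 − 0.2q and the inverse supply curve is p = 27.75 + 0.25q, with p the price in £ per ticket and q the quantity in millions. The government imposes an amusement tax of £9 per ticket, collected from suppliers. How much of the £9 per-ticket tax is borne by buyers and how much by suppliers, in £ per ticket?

Rewrite in direct form: qd = 195 − 5p and qs = 4p − 111.
Before the tax: set 195 − 5p = 4p − 111 → p* = £34, q* = 25.
With the tax collected from suppliers, supply shifts: qs = 4(p − 9) − 111.
Solving gives q = 5 with buyers paying £38 and suppliers receiving £29 (the £9 wedge).
Burden on buyers: £4; on suppliers: £5. (They sum to £9.)
The less price-elastic side of the market bears the larger share of a per-unit tax.

Buyers bear £4 per ticket; suppliers bear £5 per ticket.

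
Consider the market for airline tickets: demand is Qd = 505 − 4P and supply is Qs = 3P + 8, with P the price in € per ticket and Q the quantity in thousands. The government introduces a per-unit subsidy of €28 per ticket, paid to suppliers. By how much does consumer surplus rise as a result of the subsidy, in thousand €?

Consumer surplus rises by €2940 thousand.

Without the subsidy, 505 − 4P = 3P + 8 gives 7P = 497, so P* = €71 and Q* = 221.
With a per-unit subsidy paid to suppliers, each receives P + 28 per unit sold, so supply becomes Qs = 3(P + 28) + 8.
Solving gives Q = 269 with consumers paying €59 and suppliers receiving €87 (the €28 wedge).
ΔCS is the trapezoid between Q = 269 and Q = 221 of height €12: ½ · (221 + 269) · 12 = €2940.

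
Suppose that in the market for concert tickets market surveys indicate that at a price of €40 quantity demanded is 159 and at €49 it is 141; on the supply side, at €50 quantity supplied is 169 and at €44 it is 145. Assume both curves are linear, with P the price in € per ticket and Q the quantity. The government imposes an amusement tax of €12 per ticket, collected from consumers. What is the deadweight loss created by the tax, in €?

Demand slope: (141 − 159)/(49 − 40) = -2, so Qd = 239 − 2P.
Supply slope: (145 − 169)/(44 − 50) = 4, so Qs = 4P − 31.
Without the tax, 239 − 2P = 4P − 31 gives 6P = 270, so P* = €45 and Q* = 149.
With the tax collected from consumers, demand (in seller-price terms) shifts: Qd = 239 − 2(P + 12).
Solving gives Q = 133 with consumers paying €53 and producers receiving €41 (the €12 wedge).
Quantity falls by |ΔQ| = |149 − 133| = 16.
DWL = ½ · t · |ΔQ| = ½ · 12 · 16 = €96.

Deadweight loss = €96.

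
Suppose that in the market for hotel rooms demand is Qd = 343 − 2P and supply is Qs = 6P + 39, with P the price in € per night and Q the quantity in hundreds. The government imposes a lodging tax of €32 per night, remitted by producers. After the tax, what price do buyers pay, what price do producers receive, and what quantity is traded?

Buyers pay €62; producers receive €30; quantity = 219.

Without the tax, 343 − 2P = 6P + 39 gives 8P = 304, so P* = €38 and Q* = 267.
With the tax collected from producers, supply shifts: Qs = 6(P − 32) + 39.
Solving gives Q = 219 with buyers paying €62 and producers receiving €30 (the €32 wedge).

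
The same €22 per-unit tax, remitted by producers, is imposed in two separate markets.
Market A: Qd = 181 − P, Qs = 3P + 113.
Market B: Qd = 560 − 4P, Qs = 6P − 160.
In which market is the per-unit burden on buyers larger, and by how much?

Market A: pre-tax P* = €17, Q* = 164; post-tax Q = 147.5; per-unit burden on buyers = €16.5.
Market B: pre-tax P* = €72, Q* = 272; post-tax Q = 219.2; per-unit burden on buyers = €13.2.
Difference: €16.5 vs €13.2 → market A is larger by €3.3.

Market A, by €3.3.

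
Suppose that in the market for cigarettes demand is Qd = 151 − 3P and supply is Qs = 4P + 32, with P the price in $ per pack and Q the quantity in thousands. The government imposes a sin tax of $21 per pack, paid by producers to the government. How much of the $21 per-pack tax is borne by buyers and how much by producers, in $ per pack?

Before the tax: set 151 − 3P = 4P + 32 → P* = $17, Q* = 100.
With the tax collected from producers, supply shifts: Qs = 4(P − 21) + 32.
Solving gives Q = 64 with buyers paying $29 and producers receiving $8 (the $21 wedge).
Burden on buyers: $12; on producers: $9. (They sum to $21.)
The less price-elastic side of the market bears the larger share of a per-unit tax.

Buyers bear $12 per pack; producers bear $9 per pack.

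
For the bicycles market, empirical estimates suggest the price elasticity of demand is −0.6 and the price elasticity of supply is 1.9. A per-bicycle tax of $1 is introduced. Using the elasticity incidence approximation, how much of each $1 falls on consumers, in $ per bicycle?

Incidence ratio: consumers' share ≈ εs / (εs + |εd|) = 1.9 / (1.9 + 0.6) = 0.76.
So consumers bear ≈ 0.76 × $1 = $0.76; producers bear $0.24.

Consumers bear ≈ $0.76 per bicycle.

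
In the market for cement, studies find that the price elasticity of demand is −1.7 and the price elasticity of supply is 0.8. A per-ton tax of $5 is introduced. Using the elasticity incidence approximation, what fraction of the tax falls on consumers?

Consumers' share ≈ 0.32.

Incidence ratio: consumers' share ≈ εs / (εs + |εd|) = 0.8 / (0.8 + 1.7) = 0.32.
Supply is the less elastic side, so consumers bear the smaller share.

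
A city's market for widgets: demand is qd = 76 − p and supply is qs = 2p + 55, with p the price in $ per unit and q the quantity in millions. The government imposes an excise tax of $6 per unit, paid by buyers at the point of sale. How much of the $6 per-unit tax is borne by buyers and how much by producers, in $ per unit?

Before the tax: set 76 − p = 2p + 55 → p* = $7, q* = 69.
With the tax collected from buyers, demand (in seller-price terms) shifts: qd = 76 − (p + 6).
Solving gives q = 65 with buyers paying $11 and producers receiving $5 (the $6 wedge).
Burden on buyers: $4; on producers: $2. (They sum to $6.)

Buyers bear $4 per unit; producers bear $2 per unit.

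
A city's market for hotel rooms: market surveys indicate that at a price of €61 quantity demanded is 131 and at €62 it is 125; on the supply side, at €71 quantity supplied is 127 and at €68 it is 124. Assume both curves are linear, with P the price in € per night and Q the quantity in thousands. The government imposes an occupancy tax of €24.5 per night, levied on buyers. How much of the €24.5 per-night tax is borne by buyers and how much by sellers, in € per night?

Buyers bear €3.5 per night; sellers bear €21 per night.

Demand slope: (125 − 131)/(62 − 61) = -6, so Qd = 497 − 6P.
Supply slope: (124 − 127)/(68 − 71) = 1, so Qs = P + 56.
Before the tax: set 497 − 6P = P + 56 → P* = €63, Q* = 119.
With the tax collected from buyers, demand (in seller-price terms) shifts: Qd = 497 − 6(P + 24.5).
Solving gives Q = 98 with buyers paying €66.5 and sellers receiving €42 (the €24.5 wedge).
Burden on buyers: €3.5; on sellers: €21. (They sum to €24.5.)
The less price-elastic side of the market bears the larger share of a per-unit tax.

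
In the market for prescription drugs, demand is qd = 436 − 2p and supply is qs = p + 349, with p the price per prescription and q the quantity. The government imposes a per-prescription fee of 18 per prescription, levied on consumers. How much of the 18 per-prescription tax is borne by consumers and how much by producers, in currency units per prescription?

Without the tax, 436 − 2p = p + 349 gives 3p = 87, so p* = 29 and q* = 378.
With the tax collected from consumers, demand (in seller-price terms) shifts: qd = 436 − 2(p + 18).
Solving gives q = 366 with consumers paying 35 and producers receiving 17 (the 18 wedge).
Burden on consumers: 6; on producers: 12. (They sum to 18.)
The less price-elastic side of the market bears the larger share of a per-unit tax.

Consumers bear 6 per prescription; producers bear 12 per prescription.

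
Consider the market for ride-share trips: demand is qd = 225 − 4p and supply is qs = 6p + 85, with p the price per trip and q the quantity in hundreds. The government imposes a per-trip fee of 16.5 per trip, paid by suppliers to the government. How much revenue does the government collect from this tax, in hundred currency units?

Without the tax, 225 − 4p = 6p + 85 gives 10p = 140, so p* = 14 and q* = 169.
With the tax collected from suppliers, supply shifts: qs = 6(p − 16.5) + 85.
Solving gives q = 129.4 with buyers paying 23.9 and suppliers receiving 7.4 (the 16.5 wedge).
Revenue = t · Q = 16.5 · 129.4 = 2135.1.

Tax revenue = 2135.1 hundred.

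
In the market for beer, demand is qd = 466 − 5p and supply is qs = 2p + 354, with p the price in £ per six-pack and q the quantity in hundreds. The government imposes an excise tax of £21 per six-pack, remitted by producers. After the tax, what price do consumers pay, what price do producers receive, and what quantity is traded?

Consumers pay £22; producers receive £1; quantity = 356.

Before the tax: set 466 − 5p = 2p + 354 → p* = £16, q* = 386.
With the tax collected from producers, supply shifts: qs = 2(p − 21) + 354.
Solving gives q = 356 with consumers paying £22 and producers receiving £1 (the £21 wedge).
The less price-elastic side of the market bears the larger share of a per-unit tax.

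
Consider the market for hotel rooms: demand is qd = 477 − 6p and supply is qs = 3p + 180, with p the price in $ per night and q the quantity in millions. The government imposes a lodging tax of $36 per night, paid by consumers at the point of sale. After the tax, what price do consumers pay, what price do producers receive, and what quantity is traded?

Before the tax: set 477 − 6p = 3p + 180 → p* = $33, q* = 279.
With the tax collected from consumers, demand (in seller-price terms) shifts: qd = 477 − 6(p + 36).
New equilibrium: consumers pay $45, producers receive $9, q = 207. (Wedge: pb − ps = 36.)
The less price-elastic side of the market bears the larger share of a per-unit tax.

Consumers pay $45; producers receive $9; quantity = 207.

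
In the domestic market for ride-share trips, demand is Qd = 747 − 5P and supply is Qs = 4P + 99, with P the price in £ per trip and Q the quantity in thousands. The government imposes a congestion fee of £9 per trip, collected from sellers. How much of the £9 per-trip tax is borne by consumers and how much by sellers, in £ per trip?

Before the tax: set 747 − 5P = 4P + 99 → P* = £72, Q* = 387.
With the tax collected from sellers, supply shifts: Qs = 4(P − 9) + 99.
New equilibrium: consumers pay £76, sellers receive £67, Q = 367. (Wedge: Pb − Ps = 9.)
Burden on consumers: £4; on sellers: £5. (They sum to £9.)

Consumers bear £4 per trip; sellers bear £5 per trip.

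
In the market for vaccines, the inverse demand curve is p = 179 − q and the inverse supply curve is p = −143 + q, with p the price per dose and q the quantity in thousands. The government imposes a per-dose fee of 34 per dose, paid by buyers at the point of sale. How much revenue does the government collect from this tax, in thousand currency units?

Tax revenue = 4896 thousand.

Inverting to q(p) form: qd = 179 − p; qs = p + 143.
Before the tax: set 179 − p = p + 143 → p* = 18, q* = 161.
With the tax collected from buyers, demand (in seller-price terms) shifts: qd = 179 − (p + 34).
New equilibrium: buyers pay 35, producers receive 1, q = 144. (Wedge: pb − ps = 34.)
Revenue = t · Q = 34 · 144 = 4896.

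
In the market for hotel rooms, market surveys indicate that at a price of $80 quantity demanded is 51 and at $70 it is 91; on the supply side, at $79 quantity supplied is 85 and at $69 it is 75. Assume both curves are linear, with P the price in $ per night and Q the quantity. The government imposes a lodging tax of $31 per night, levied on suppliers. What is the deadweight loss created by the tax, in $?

Deadweight loss = $384.4.

Demand slope: (91 − 51)/(70 − 80) = -4, so Qd = 371 − 4P.
Supply slope: (75 − 85)/(69 − 79) = 1, so Qs = P + 6.
Without the tax, 371 − 4P = P + 6 gives 5P = 365, so P* = $73 and Q* = 79.
With the tax collected from suppliers, supply shifts: Qs = (P − 31) + 6.
Solving gives Q = 54.2 with consumers paying $79.2 and suppliers receiving $48.2 (the $31 wedge).
Quantity falls by |ΔQ| = |79 − 54.2| = 24.8.
DWL = ½ · t · |ΔQ| = ½ · 31 · 24.8 = $384.4.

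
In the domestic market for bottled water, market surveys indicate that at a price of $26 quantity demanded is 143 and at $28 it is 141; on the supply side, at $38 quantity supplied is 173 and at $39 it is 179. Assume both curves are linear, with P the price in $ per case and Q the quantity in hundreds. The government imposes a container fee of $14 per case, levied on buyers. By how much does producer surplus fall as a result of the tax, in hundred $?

Demand slope: (141 − 143)/(28 − 26) = -1, so Qd = 169 − P.
Supply slope: (179 − 173)/(39 − 38) = 6, so Qs = 6P − 55.
Without the tax, 169 − P = 6P − 55 gives 7P = 224, so P* = $32 and Q* = 137.
With the tax collected from buyers, demand (in seller-price terms) shifts: Qd = 169 − (P + 14).
Solving gives Q = 125 with buyers paying $44 and producers receiving $30 (the $14 wedge).
ΔPS is the trapezoid between Q = 125 and Q = 137 of height $2: ½ · (137 + 125) · 2 = $262.

Producer surplus falls by $262 hundred.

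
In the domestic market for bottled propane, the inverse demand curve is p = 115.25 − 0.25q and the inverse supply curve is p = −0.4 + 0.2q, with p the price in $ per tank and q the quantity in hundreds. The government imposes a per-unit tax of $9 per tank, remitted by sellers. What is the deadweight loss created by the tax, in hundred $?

Rewrite in direct form: qd = 461 − 4p and qs = 5p + 2.
Before the tax: set 461 − 4p = 5p + 2 → p* = $51, q* = 257.
With the tax collected from sellers, supply shifts: qs = 5(p − 9) + 2.
New equilibrium: consumers pay $56, sellers receive $47, q = 237. (Wedge: pb − ps = 9.)
Quantity falls by |ΔQ| = |257 − 237| = 20.
DWL = ½ · t · |ΔQ| = ½ · 9 · 20 = $90.

Deadweight loss = $90 hundred.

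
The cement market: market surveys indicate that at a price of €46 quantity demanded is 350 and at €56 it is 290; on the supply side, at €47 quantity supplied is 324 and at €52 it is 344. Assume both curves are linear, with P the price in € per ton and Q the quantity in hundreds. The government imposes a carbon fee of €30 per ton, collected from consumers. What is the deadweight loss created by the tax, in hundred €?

Deadweight loss = €1080 hundred.

Demand slope: (290 − 350)/(56 − 46) = -6, so Qd = 626 − 6P.
Supply slope: (344 − 324)/(52 − 47) = 4, so Qs = 4P + 136.
Without the tax, 626 − 6P = 4P + 136 gives 10P = 490, so P* = €49 and Q* = 332.
With the tax collected from consumers, demand (in seller-price terms) shifts: Qd = 626 − 6(P + 30).
Solving gives Q = 260 with consumers paying €61 and producers receiving €31 (the €30 wedge).
Quantity falls by |ΔQ| = |332 − 260| = 72.
DWL = ½ · t · |ΔQ| = ½ · 30 · 72 = €1080.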